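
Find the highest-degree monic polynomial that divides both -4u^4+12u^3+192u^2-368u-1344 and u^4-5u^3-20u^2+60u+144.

u^2-2u-8

Apply the Euclidean algorithm:
  -4u^4+12u^3+192u^2-368u-1344 = (-4)(u^4-5u^3-20u^2+60u+144) + (-8u^3+112u^2-128u-768)
  u^4-5u^3-20u^2+60u+144 = (-(1/8)u-9/8)(-8u^3+112u^2-128u-768) + (90u^2-180u-720)
  -8u^3+112u^2-128u-768 = (-(4/45)u+16/15)(90u^2-180u-720) + (0)
Last nonzero remainder: 90u^2-180u-720. Dividing through by 90 gives the monic gcd u^2-2u-8.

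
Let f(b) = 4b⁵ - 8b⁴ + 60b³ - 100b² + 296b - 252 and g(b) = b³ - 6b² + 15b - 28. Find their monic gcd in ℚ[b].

Apply the Euclidean algorithm:
  4b⁵ - 8b⁴ + 60b³ - 100b² + 296b - 252 = (4b² + 16b + 96)(b³ - 6b² + 15b - 28) + (348b² - 696b + 2436)
  b³ - 6b² + 15b - 28 = ((1/348)b - 1/87)(348b² - 696b + 2436) + (0)
Last nonzero remainder: 348b² - 696b + 2436. Dividing through by 348 gives the monic gcd b² - 2b + 7.

b² - 2b + 7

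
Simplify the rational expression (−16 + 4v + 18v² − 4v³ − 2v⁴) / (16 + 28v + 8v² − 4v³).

(8 − 10v + v² + v³)/(−8 − 6v + 2v²)

By polynomial division,
  −2v⁴ − 4v³ + 18v² + 4v − 16 = ((1/2)v + 2)(−4v³ + 8v² + 28v + 16) + (−12v² − 60v − 48)
  −4v³ + 8v² + 28v + 16 = ((1/3)v − 7/3)(−12v² − 60v − 48) + (−96v − 96)
  −12v² − 60v − 48 = ((1/8)v + 1/2)(−96v − 96) + (0)
Last nonzero remainder: −96v − 96. Dividing through by −96 gives the monic gcd v + 1.
Cancel v + 1 from numerator and denominator to get the reduced form.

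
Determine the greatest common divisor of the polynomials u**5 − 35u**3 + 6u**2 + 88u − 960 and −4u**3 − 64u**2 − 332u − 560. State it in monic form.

Euclidean algorithm in ℚ[u]:
  u**5 − 35u**3 + 6u**2 + 88u − 960 = (−(1/4)u**2 + 4u − 69/2)(−4u**3 − 64u**2 − 332u − 560) + (−1014u**2 − 9126u − 20280)
  −4u**3 − 64u**2 − 332u − 560 = ((2/507)u + 14/507)(−1014u**2 − 9126u − 20280) + (0)
Last nonzero remainder: −1014u**2 − 9126u − 20280. Dividing through by −1014 gives the monic gcd u**2 + 9u + 20.

u**2 + 9u + 20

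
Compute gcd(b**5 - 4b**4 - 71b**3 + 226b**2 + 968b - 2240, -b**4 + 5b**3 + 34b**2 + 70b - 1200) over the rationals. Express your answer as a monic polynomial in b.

b**2 - 13b + 40

By polynomial division,
  b**5 - 4b**4 - 71b**3 + 226b**2 + 968b - 2240 = (-b - 1)(-b**4 + 5b**3 + 34b**2 + 70b - 1200) + (-32b**3 + 330b**2 - 162b - 3440)
  -b**4 + 5b**3 + 34b**2 + 70b - 1200 = ((1/32)b + 85/512)(-32b**3 + 330b**2 - 162b - 3440) + (-(4025/256)b**2 + (52325/256)b - 20125/32)
  -32b**3 + 330b**2 - 162b - 3440 = ((8192/4025)b + 22016/4025)(-(4025/256)b**2 + (52325/256)b - 20125/32) + (0)
Last nonzero remainder: -(4025/256)b**2 + (52325/256)b - 20125/32. Dividing through by -4025/256 gives the monic gcd b**2 - 13b + 40.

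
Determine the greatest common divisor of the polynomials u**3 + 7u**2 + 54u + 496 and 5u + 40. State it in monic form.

By polynomial division,
  u**3 + 7u**2 + 54u + 496 = ((1/5)u**2 - (1/5)u + 62/5)(5u + 40) + (0)
Last nonzero remainder: 5u + 40. Dividing through by 5 gives the monic gcd u + 8.

u + 8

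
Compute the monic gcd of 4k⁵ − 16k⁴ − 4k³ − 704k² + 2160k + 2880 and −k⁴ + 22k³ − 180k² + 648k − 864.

Apply the Euclidean algorithm:
  4k⁵ − 16k⁴ − 4k³ − 704k² + 2160k + 2880 = (−4k − 72)(−k⁴ + 22k³ − 180k² + 648k − 864) + (860k³ − 11072k² + 45360k − 59328)
  −k⁴ + 22k³ − 180k² + 648k − 864 = (−(1/860)k + 981/92450)(860k³ − 11072k² + 45360k − 59328) + (−(451584/46225)k² + (903168/9245)k − 10838016/46225)
  860k³ − 11072k² + 45360k − 59328 = (−(9938375/112896)k + 4761175/18816)(−(451584/46225)k² + (903168/9245)k − 10838016/46225) + (0)
Last nonzero remainder: −(451584/46225)k² + (903168/9245)k − 10838016/46225. Dividing through by −451584/46225 gives the monic gcd k² − 10k + 24.

k² − 10k + 24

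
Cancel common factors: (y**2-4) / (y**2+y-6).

(y+2)/(y+3)

Euclidean algorithm in ℚ[y]:
  y**2-4 = (y**2+y-6) + (-y+2)
  y**2+y-6 = (-y-3)(-y+2) + (0)
Last nonzero remainder: -y+2. Dividing through by -1 gives the monic gcd y-2.
Cancel y-2 from numerator and denominator to get the reduced form.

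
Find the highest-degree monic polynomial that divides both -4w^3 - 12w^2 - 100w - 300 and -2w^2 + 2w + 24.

w + 3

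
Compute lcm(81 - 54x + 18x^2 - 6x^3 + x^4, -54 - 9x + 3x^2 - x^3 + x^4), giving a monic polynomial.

162 - 27x - 18x^2 + 6x^3 - 4x^4 + x^5

By polynomial division,
  x^4 - 6x^3 + 18x^2 - 54x + 81 = (x^4 - x^3 + 3x^2 - 9x - 54) + (-5x^3 + 15x^2 - 45x + 135)
  x^4 - x^3 + 3x^2 - 9x - 54 = (-(1/5)x - 2/5)(-5x^3 + 15x^2 - 45x + 135) + (0)
Last nonzero remainder: -5x^3 + 15x^2 - 45x + 135. Dividing through by -5 gives the monic gcd x^3 - 3x^2 + 9x - 27.
Then lcm(f, g) = f·g / gcd(f, g); expanding and making the result monic gives the answer.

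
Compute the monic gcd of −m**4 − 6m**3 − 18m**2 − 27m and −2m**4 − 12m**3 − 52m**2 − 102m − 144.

m**2 + 3m + 9

By polynomial division,
  −m**4 − 6m**3 − 18m**2 − 27m = (1/2)(−2m**4 − 12m**3 − 52m**2 − 102m − 144) + (8m**2 + 24m + 72)
  −2m**4 − 12m**3 − 52m**2 − 102m − 144 = (−(1/4)m**2 − (3/4)m − 2)(8m**2 + 24m + 72) + (0)
Last nonzero remainder: 8m**2 + 24m + 72. Dividing through by 8 gives the monic gcd m**2 + 3m + 9.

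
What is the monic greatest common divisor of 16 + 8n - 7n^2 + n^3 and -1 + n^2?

1 + n

Repeated division with remainder:
  n^3 - 7n^2 + 8n + 16 = (n - 7)(n^2 - 1) + (9n + 9)
  n^2 - 1 = ((1/9)n - 1/9)(9n + 9) + (0)
Last nonzero remainder: 9n + 9. Dividing through by 9 gives the monic gcd n + 1.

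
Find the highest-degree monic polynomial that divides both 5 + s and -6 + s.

Repeated division with remainder:
  s + 5 = (s - 6) + (11)
  s - 6 = ((1/11)s - 6/11)(11) + (0)
The last nonzero remainder is the constant 11, so the polynomials are coprime and gcd = 1.

1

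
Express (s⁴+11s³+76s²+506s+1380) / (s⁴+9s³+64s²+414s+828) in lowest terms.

(s+5)/(s+3)

Euclidean algorithm in ℚ[s]:
  s⁴+11s³+76s²+506s+1380 = (s⁴+9s³+64s²+414s+828) + (2s³+12s²+92s+552)
  s⁴+9s³+64s²+414s+828 = ((1/2)s+3/2)(2s³+12s²+92s+552) + (0)
Last nonzero remainder: 2s³+12s²+92s+552. Dividing through by 2 gives the monic gcd s³+6s²+46s+276.
Cancel s³+6s²+46s+276 from numerator and denominator to get the reduced form.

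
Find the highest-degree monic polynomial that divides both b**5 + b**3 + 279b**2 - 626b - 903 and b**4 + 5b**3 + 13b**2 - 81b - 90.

b**2 - 2b - 3

Repeated division with remainder:
  b**5 + b**3 + 279b**2 - 626b - 903 = (b - 5)(b**4 + 5b**3 + 13b**2 - 81b - 90) + (13b**3 + 425b**2 - 941b - 1353)
  b**4 + 5b**3 + 13b**2 - 81b - 90 = ((1/13)b - 360/169)(13b**3 + 425b**2 - 941b - 1353) + ((167430/169)b**2 - (334860/169)b - 502290/169)
  13b**3 + 425b**2 - 941b - 1353 = ((2197/167430)b + 76219/167430)((167430/169)b**2 - (334860/169)b - 502290/169) + (0)
Last nonzero remainder: (167430/169)b**2 - (334860/169)b - 502290/169. Dividing through by 167430/169 gives the monic gcd b**2 - 2b - 3.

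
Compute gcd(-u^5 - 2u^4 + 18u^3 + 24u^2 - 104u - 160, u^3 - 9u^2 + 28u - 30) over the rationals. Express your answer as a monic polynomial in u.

u^2 - 6u + 10

Apply the Euclidean algorithm:
  -u^5 - 2u^4 + 18u^3 + 24u^2 - 104u - 160 = (-u^2 - 11u - 53)(u^3 - 9u^2 + 28u - 30) + (-175u^2 + 1050u - 1750)
  u^3 - 9u^2 + 28u - 30 = (-(1/175)u + 3/175)(-175u^2 + 1050u - 1750) + (0)
Last nonzero remainder: -175u^2 + 1050u - 1750. Dividing through by -175 gives the monic gcd u^2 - 6u + 10.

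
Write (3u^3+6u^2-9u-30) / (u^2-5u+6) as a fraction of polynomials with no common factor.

(3u^2+12u+15)/(u-3)

Apply the Euclidean algorithm:
  3u^3+6u^2-9u-30 = (3u+21)(u^2-5u+6) + (78u-156)
  u^2-5u+6 = ((1/78)u-1/26)(78u-156) + (0)
Last nonzero remainder: 78u-156. Dividing through by 78 gives the monic gcd u-2.
Cancel u-2 from numerator and denominator to get the reduced form.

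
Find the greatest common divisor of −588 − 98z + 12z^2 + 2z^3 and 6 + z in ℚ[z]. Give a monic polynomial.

Repeated division with remainder:
  2z^3 + 12z^2 − 98z − 588 = (2z^2 − 98)(z + 6) + (0)
The last nonzero remainder z + 6 is already monic.

6 + z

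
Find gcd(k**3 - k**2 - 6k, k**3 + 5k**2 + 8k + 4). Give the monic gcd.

Euclidean algorithm in ℚ[k]:
  k**3 - k**2 - 6k = (k**3 + 5k**2 + 8k + 4) + (-6k**2 - 14k - 4)
  k**3 + 5k**2 + 8k + 4 = (-(1/6)k - 4/9)(-6k**2 - 14k - 4) + ((10/9)k + 20/9)
  -6k**2 - 14k - 4 = (-(27/5)k - 9/5)((10/9)k + 20/9) + (0)
Last nonzero remainder: (10/9)k + 20/9. Dividing through by 10/9 gives the monic gcd k + 2.

k + 2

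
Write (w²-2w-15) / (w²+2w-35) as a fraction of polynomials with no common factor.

Apply the Euclidean algorithm:
  w²-2w-15 = (w²+2w-35) + (-4w+20)
  w²+2w-35 = (-(1/4)w-7/4)(-4w+20) + (0)
Last nonzero remainder: -4w+20. Dividing through by -4 gives the monic gcd w-5.
Cancel w-5 from numerator and denominator to get the reduced form.

(w+3)/(w+7)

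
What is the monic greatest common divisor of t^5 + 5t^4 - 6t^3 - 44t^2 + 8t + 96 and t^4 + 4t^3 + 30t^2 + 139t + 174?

t^2 + 5t + 6

By polynomial division,
  t^5 + 5t^4 - 6t^3 - 44t^2 + 8t + 96 = (t + 1)(t^4 + 4t^3 + 30t^2 + 139t + 174) + (-40t^3 - 213t^2 - 305t - 78)
  t^4 + 4t^3 + 30t^2 + 139t + 174 = (-(1/40)t + 53/1600)(-40t^3 - 213t^2 - 305t - 78) + ((47089/1600)t^2 + (47089/320)t + 141267/800)
  -40t^3 - 213t^2 - 305t - 78 = (-(64000/47089)t - 20800/47089)((47089/1600)t^2 + (47089/320)t + 141267/800) + (0)
Last nonzero remainder: (47089/1600)t^2 + (47089/320)t + 141267/800. Dividing through by 47089/1600 gives the monic gcd t^2 + 5t + 6.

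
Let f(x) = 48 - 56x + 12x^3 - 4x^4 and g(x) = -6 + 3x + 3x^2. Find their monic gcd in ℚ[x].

Repeated division with remainder:
  -4x^4 + 12x^3 - 56x + 48 = (-(4/3)x^2 + (16/3)x - 8)(3x^2 + 3x - 6) + (0)
Last nonzero remainder: 3x^2 + 3x - 6. Dividing through by 3 gives the monic gcd x^2 + x - 2.

-2 + x + x^2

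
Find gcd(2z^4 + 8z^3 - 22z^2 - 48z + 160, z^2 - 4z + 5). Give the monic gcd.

z^2 - 4z + 5

Euclidean algorithm in ℚ[z]:
  2z^4 + 8z^3 - 22z^2 - 48z + 160 = (2z^2 + 16z + 32)(z^2 - 4z + 5) + (0)
The last nonzero remainder z^2 - 4z + 5 is already monic.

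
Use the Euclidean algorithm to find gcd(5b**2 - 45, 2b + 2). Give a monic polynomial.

1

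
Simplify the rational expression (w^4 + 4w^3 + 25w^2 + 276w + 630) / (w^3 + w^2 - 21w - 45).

Euclidean algorithm in ℚ[w]:
  w^4 + 4w^3 + 25w^2 + 276w + 630 = (w + 3)(w^3 + w^2 - 21w - 45) + (43w^2 + 384w + 765)
  w^3 + w^2 - 21w - 45 = ((1/43)w - 341/1849)(43w^2 + 384w + 765) + ((59220/1849)w + 177660/1849)
  43w^2 + 384w + 765 = ((79507/59220)w + 31433/3948)((59220/1849)w + 177660/1849) + (0)
Last nonzero remainder: (59220/1849)w + 177660/1849. Dividing through by 59220/1849 gives the monic gcd w + 3.
Cancel w + 3 from numerator and denominator to get the reduced form.

(w^3 + w^2 + 22w + 210)/(w^2 - 2w - 15)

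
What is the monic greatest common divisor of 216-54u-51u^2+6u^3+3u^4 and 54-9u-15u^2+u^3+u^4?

Apply the Euclidean algorithm:
  3u^4+6u^3-51u^2-54u+216 = (3)(u^4+u^3-15u^2-9u+54) + (3u^3-6u^2-27u+54)
  u^4+u^3-15u^2-9u+54 = ((1/3)u+1)(3u^3-6u^2-27u+54) + (0)
Last nonzero remainder: 3u^3-6u^2-27u+54. Dividing through by 3 gives the monic gcd u^3-2u^2-9u+18.

18-9u-2u^2+u^3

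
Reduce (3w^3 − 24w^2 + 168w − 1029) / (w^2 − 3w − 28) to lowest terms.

(3w^2 − 3w + 147)/(w + 4)

Apply the Euclidean algorithm:
  3w^3 − 24w^2 + 168w − 1029 = (3w − 15)(w^2 − 3w − 28) + (207w − 1449)
  w^2 − 3w − 28 = ((1/207)w + 4/207)(207w − 1449) + (0)
Last nonzero remainder: 207w − 1449. Dividing through by 207 gives the monic gcd w − 7.
Cancel w − 7 from numerator and denominator to get the reduced form.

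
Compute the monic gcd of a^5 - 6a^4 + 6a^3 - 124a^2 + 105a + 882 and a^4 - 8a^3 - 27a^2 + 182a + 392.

By polynomial division,
  a^5 - 6a^4 + 6a^3 - 124a^2 + 105a + 882 = (a + 2)(a^4 - 8a^3 - 27a^2 + 182a + 392) + (49a^3 - 252a^2 - 651a + 98)
  a^4 - 8a^3 - 27a^2 + 182a + 392 = ((1/49)a - 20/343)(49a^3 - 252a^2 - 651a + 98) + (-(1392/49)a^2 + (6960/49)a + 2784/7)
  49a^3 - 252a^2 - 651a + 98 = (-(2401/1392)a + 343/1392)(-(1392/49)a^2 + (6960/49)a + 2784/7) + (0)
Last nonzero remainder: -(1392/49)a^2 + (6960/49)a + 2784/7. Dividing through by -1392/49 gives the monic gcd a^2 - 5a - 14.

a^2 - 5a - 14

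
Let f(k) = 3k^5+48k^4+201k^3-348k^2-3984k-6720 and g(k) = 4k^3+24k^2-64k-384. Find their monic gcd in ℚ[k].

Repeated division with remainder:
  3k^5+48k^4+201k^3-348k^2-3984k-6720 = ((3/4)k^2+(15/2)k+69/4)(4k^3+24k^2-64k-384) + (6k^2-96)
  4k^3+24k^2-64k-384 = ((2/3)k+4)(6k^2-96) + (0)
Last nonzero remainder: 6k^2-96. Dividing through by 6 gives the monic gcd k^2-16.

k^2-16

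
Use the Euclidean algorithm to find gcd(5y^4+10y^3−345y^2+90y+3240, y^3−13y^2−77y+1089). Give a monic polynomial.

y+9

Apply the Euclidean algorithm:
  5y^4+10y^3−345y^2+90y+3240 = (5y+75)(y^3−13y^2−77y+1089) + (1015y^2+420y−78435)
  y^3−13y^2−77y+1089 = ((1/1015)y−389/29435)(1015y^2+420y−78435) + ((4900/841)y+44100/841)
  1015y^2+420y−78435 = ((24389/140)y−209409/140)((4900/841)y+44100/841) + (0)
Last nonzero remainder: (4900/841)y+44100/841. Dividing through by 4900/841 gives the monic gcd y+9.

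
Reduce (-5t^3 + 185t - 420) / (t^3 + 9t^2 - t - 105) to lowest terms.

(-5t + 20)/(t + 5)

Euclidean algorithm in ℚ[t]:
  -5t^3 + 185t - 420 = (-5)(t^3 + 9t^2 - t - 105) + (45t^2 + 180t - 945)
  t^3 + 9t^2 - t - 105 = ((1/45)t + 1/9)(45t^2 + 180t - 945) + (0)
Last nonzero remainder: 45t^2 + 180t - 945. Dividing through by 45 gives the monic gcd t^2 + 4t - 21.
Cancel t^2 + 4t - 21 from numerator and denominator to get the reduced form.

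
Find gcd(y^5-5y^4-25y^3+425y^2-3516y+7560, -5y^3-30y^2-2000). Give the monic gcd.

Euclidean algorithm in ℚ[y]:
  y^5-5y^4-25y^3+425y^2-3516y+7560 = (-(1/5)y^2+(11/5)y-41/5)(-5y^3-30y^2-2000) + (-221y^2+884y-8840)
  -5y^3-30y^2-2000 = ((5/221)y+50/221)(-221y^2+884y-8840) + (0)
Last nonzero remainder: -221y^2+884y-8840. Dividing through by -221 gives the monic gcd y^2-4y+40.

y^2-4y+40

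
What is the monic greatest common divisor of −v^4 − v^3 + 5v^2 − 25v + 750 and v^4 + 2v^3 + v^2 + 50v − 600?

v^3 + 6v^2 + 25v + 150

Euclidean algorithm in ℚ[v]:
  −v^4 − v^3 + 5v^2 − 25v + 750 = (−1)(v^4 + 2v^3 + v^2 + 50v − 600) + (v^3 + 6v^2 + 25v + 150)
  v^4 + 2v^3 + v^2 + 50v − 600 = (v − 4)(v^3 + 6v^2 + 25v + 150) + (0)
The last nonzero remainder v^3 + 6v^2 + 25v + 150 is already monic.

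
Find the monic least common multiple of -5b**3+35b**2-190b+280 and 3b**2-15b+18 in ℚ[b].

b**4-10b**3+59b**2-170b+168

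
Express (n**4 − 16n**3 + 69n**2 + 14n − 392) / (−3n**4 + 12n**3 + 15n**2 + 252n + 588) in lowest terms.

Apply the Euclidean algorithm:
  n**4 − 16n**3 + 69n**2 + 14n − 392 = (−1/3)(−3n**4 + 12n**3 + 15n**2 + 252n + 588) + (−12n**3 + 74n**2 + 98n − 196)
  −3n**4 + 12n**3 + 15n**2 + 252n + 588 = ((1/4)n + 13/24)(−12n**3 + 74n**2 + 98n − 196) + (−(595/12)n**2 + (2975/12)n + 4165/6)
  −12n**3 + 74n**2 + 98n − 196 = ((144/595)n − 24/85)(−(595/12)n**2 + (2975/12)n + 4165/6) + (0)
Last nonzero remainder: −(595/12)n**2 + (2975/12)n + 4165/6. Dividing through by −595/12 gives the monic gcd n**2 − 5n − 14.
Cancel n**2 − 5n − 14 from numerator and denominator to get the reduced form.

(−n**2 + 11n − 28)/(3n**2 + 3n + 42)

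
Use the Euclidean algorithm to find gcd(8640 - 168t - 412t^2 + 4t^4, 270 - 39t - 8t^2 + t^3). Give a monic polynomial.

270 - 39t - 8t^2 + t^3

Euclidean algorithm in ℚ[t]:
  4t^4 - 412t^2 - 168t + 8640 = (4t + 32)(t^3 - 8t^2 - 39t + 270) + (0)
The last nonzero remainder t^3 - 8t^2 - 39t + 270 is already monic.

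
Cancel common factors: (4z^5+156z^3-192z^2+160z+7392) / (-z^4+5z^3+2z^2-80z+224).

(-4z^3-20z^2-200z-528)/(z^2-16)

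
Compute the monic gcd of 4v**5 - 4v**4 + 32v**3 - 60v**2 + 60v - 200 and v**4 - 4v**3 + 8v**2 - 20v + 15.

v**2 + 5

Apply the Euclidean algorithm:
  4v**5 - 4v**4 + 32v**3 - 60v**2 + 60v - 200 = (4v + 12)(v**4 - 4v**3 + 8v**2 - 20v + 15) + (48v**3 - 76v**2 + 240v - 380)
  v**4 - 4v**3 + 8v**2 - 20v + 15 = ((1/48)v - 29/576)(48v**3 - 76v**2 + 240v - 380) + (-(119/144)v**2 - 595/144)
  48v**3 - 76v**2 + 240v - 380 = (-(6912/119)v + 10944/119)(-(119/144)v**2 - 595/144) + (0)
Last nonzero remainder: -(119/144)v**2 - 595/144. Dividing through by -119/144 gives the monic gcd v**2 + 5.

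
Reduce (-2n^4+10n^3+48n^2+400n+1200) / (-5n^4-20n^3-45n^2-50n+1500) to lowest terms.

(2n^2-14n-60)/(5n^2+10n-75)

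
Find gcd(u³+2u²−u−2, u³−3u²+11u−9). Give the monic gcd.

By polynomial division,
  u³+2u²−u−2 = (u³−3u²+11u−9) + (5u²−12u+7)
  u³−3u²+11u−9 = ((1/5)u−3/25)(5u²−12u+7) + ((204/25)u−204/25)
  5u²−12u+7 = ((125/204)u−175/204)((204/25)u−204/25) + (0)
Last nonzero remainder: (204/25)u−204/25. Dividing through by 204/25 gives the monic gcd u−1.

u−1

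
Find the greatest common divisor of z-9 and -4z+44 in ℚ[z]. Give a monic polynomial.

Repeated division with remainder:
  z-9 = (-1/4)(-4z+44) + (2)
  -4z+44 = (-2z+22)(2) + (0)
The last nonzero remainder is the constant 2, so the polynomials are coprime and gcd = 1.

1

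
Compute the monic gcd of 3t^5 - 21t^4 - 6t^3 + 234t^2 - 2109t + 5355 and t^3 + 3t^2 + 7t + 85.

t^3 + 3t^2 + 7t + 85

Apply the Euclidean algorithm:
  3t^5 - 21t^4 - 6t^3 + 234t^2 - 2109t + 5355 = (3t^2 - 30t + 63)(t^3 + 3t^2 + 7t + 85) + (0)
The last nonzero remainder t^3 + 3t^2 + 7t + 85 is already monic.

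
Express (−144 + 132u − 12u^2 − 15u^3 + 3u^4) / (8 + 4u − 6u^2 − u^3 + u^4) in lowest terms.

(−36 − 3u + 3u^2)/(2 + 3u + u^2)

Euclidean algorithm in ℚ[u]:
  3u^4 − 15u^3 − 12u^2 + 132u − 144 = (3)(u^4 − u^3 − 6u^2 + 4u + 8) + (−12u^3 + 6u^2 + 120u − 168)
  u^4 − u^3 − 6u^2 + 4u + 8 = (−(1/12)u + 1/24)(−12u^3 + 6u^2 + 120u − 168) + ((15/4)u^2 − 15u + 15)
  −12u^3 + 6u^2 + 120u − 168 = (−(16/5)u − 56/5)((15/4)u^2 − 15u + 15) + (0)
Last nonzero remainder: (15/4)u^2 − 15u + 15. Dividing through by 15/4 gives the monic gcd u^2 − 4u + 4.
Cancel u^2 − 4u + 4 from numerator and denominator to get the reduced form.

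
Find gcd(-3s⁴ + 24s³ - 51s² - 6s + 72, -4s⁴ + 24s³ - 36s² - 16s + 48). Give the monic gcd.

s³ - 4s² + s + 6

By polynomial division,
  -3s⁴ + 24s³ - 51s² - 6s + 72 = (3/4)(-4s⁴ + 24s³ - 36s² - 16s + 48) + (6s³ - 24s² + 6s + 36)
  -4s⁴ + 24s³ - 36s² - 16s + 48 = (-(2/3)s + 4/3)(6s³ - 24s² + 6s + 36) + (0)
Last nonzero remainder: 6s³ - 24s² + 6s + 36. Dividing through by 6 gives the monic gcd s³ - 4s² + s + 6.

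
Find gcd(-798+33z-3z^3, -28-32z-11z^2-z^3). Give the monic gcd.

Euclidean algorithm in ℚ[z]:
  -3z^3+33z-798 = (3)(-z^3-11z^2-32z-28) + (33z^2+129z-714)
  -z^3-11z^2-32z-28 = (-(1/33)z-26/121)(33z^2+129z-714) + (-(3136/121)z-21952/121)
  33z^2+129z-714 = (-(3993/3136)z+6171/1568)(-(3136/121)z-21952/121) + (0)
Last nonzero remainder: -(3136/121)z-21952/121. Dividing through by -3136/121 gives the monic gcd z+7.

7+z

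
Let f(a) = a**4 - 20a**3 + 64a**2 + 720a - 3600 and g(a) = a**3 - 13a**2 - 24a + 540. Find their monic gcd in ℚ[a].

a**2 - 4a - 60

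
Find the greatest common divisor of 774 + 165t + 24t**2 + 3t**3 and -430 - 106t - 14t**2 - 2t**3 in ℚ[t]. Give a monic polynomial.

43 + 2t + t**2

By polynomial division,
  3t**3 + 24t**2 + 165t + 774 = (-3/2)(-2t**3 - 14t**2 - 106t - 430) + (3t**2 + 6t + 129)
  -2t**3 - 14t**2 - 106t - 430 = (-(2/3)t - 10/3)(3t**2 + 6t + 129) + (0)
Last nonzero remainder: 3t**2 + 6t + 129. Dividing through by 3 gives the monic gcd t**2 + 2t + 43.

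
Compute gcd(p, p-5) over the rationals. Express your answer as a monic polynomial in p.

1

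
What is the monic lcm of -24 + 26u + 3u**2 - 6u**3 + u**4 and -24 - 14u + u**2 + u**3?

Apply the Euclidean algorithm:
  u**4 - 6u**3 + 3u**2 + 26u - 24 = (u - 7)(u**3 + u**2 - 14u - 24) + (24u**2 - 48u - 192)
  u**3 + u**2 - 14u - 24 = ((1/24)u + 1/8)(24u**2 - 48u - 192) + (0)
Last nonzero remainder: 24u**2 - 48u - 192. Dividing through by 24 gives the monic gcd u**2 - 2u - 8.
Then lcm(f, g) = f·g / gcd(f, g); expanding and making the result monic gives the answer.

-72 + 54u + 35u**2 - 15u**3 - 3u**4 + u**5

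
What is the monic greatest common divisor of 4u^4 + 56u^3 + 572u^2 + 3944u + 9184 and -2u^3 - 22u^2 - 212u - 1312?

Repeated division with remainder:
  4u^4 + 56u^3 + 572u^2 + 3944u + 9184 = (-2u - 6)(-2u^3 - 22u^2 - 212u - 1312) + (16u^2 + 48u + 1312)
  -2u^3 - 22u^2 - 212u - 1312 = (-(1/8)u - 1)(16u^2 + 48u + 1312) + (0)
Last nonzero remainder: 16u^2 + 48u + 1312. Dividing through by 16 gives the monic gcd u^2 + 3u + 82.

u^2 + 3u + 82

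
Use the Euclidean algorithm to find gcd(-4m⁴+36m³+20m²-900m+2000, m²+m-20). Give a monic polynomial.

Apply the Euclidean algorithm:
  -4m⁴+36m³+20m²-900m+2000 = (-4m²+40m-100)(m²+m-20) + (0)
The last nonzero remainder m²+m-20 is already monic.

m²+m-20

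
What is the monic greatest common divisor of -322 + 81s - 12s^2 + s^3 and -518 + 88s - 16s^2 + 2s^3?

-7 + s

Repeated division with remainder:
  s^3 - 12s^2 + 81s - 322 = (1/2)(2s^3 - 16s^2 + 88s - 518) + (-4s^2 + 37s - 63)
  2s^3 - 16s^2 + 88s - 518 = (-(1/2)s - 5/8)(-4s^2 + 37s - 63) + ((637/8)s - 4459/8)
  -4s^2 + 37s - 63 = (-(32/637)s + 72/637)((637/8)s - 4459/8) + (0)
Last nonzero remainder: (637/8)s - 4459/8. Dividing through by 637/8 gives the monic gcd s - 7.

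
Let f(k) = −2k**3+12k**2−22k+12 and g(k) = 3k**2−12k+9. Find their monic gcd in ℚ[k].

By polynomial division,
  −2k**3+12k**2−22k+12 = (−(2/3)k+4/3)(3k**2−12k+9) + (0)
Last nonzero remainder: 3k**2−12k+9. Dividing through by 3 gives the monic gcd k**2−4k+3.

k**2−4k+3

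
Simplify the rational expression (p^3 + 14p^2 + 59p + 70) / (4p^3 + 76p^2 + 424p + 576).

Euclidean algorithm in ℚ[p]:
  p^3 + 14p^2 + 59p + 70 = (1/4)(4p^3 + 76p^2 + 424p + 576) + (−5p^2 − 47p − 74)
  4p^3 + 76p^2 + 424p + 576 = (−(4/5)p − 192/25)(−5p^2 − 47p − 74) + ((96/25)p + 192/25)
  −5p^2 − 47p − 74 = (−(125/96)p − 925/96)((96/25)p + 192/25) + (0)
Last nonzero remainder: (96/25)p + 192/25. Dividing through by 96/25 gives the monic gcd p + 2.
Cancel p + 2 from numerator and denominator to get the reduced form.

(p^2 + 12p + 35)/(4p^2 + 68p + 288)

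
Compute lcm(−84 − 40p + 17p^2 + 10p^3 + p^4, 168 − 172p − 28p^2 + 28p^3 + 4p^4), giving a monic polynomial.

Apply the Euclidean algorithm:
  p^4 + 10p^3 + 17p^2 − 40p − 84 = (1/4)(4p^4 + 28p^3 − 28p^2 − 172p + 168) + (3p^3 + 24p^2 + 3p − 126)
  4p^4 + 28p^3 − 28p^2 − 172p + 168 = ((4/3)p − 4/3)(3p^3 + 24p^2 + 3p − 126) + (0)
Last nonzero remainder: 3p^3 + 24p^2 + 3p − 126. Dividing through by 3 gives the monic gcd p^3 + 8p^2 + p − 42.
Then lcm(f, g) = f·g / gcd(f, g); expanding and making the result monic gives the answer.

84 − 44p − 57p^2 + 7p^3 + 9p^4 + p^5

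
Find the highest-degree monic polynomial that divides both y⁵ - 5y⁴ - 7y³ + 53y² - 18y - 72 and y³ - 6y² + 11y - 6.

Repeated division with remainder:
  y⁵ - 5y⁴ - 7y³ + 53y² - 18y - 72 = (y² + y - 12)(y³ - 6y² + 11y - 6) + (-24y² + 120y - 144)
  y³ - 6y² + 11y - 6 = (-(1/24)y + 1/24)(-24y² + 120y - 144) + (0)
Last nonzero remainder: -24y² + 120y - 144. Dividing through by -24 gives the monic gcd y² - 5y + 6.

y² - 5y + 6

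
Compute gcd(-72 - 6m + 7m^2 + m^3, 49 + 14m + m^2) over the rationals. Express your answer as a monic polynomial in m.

Apply the Euclidean algorithm:
  m^3 + 7m^2 - 6m - 72 = (m - 7)(m^2 + 14m + 49) + (43m + 271)
  m^2 + 14m + 49 = ((1/43)m + 331/1849)(43m + 271) + (900/1849)
  43m + 271 = ((79507/900)m + 501079/900)(900/1849) + (0)
The last nonzero remainder is the constant 900/1849, so the polynomials are coprime and gcd = 1.

1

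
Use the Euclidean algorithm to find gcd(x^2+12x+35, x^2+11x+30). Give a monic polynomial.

x+5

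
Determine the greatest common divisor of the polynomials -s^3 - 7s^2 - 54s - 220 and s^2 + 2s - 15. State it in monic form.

Apply the Euclidean algorithm:
  -s^3 - 7s^2 - 54s - 220 = (-s - 5)(s^2 + 2s - 15) + (-59s - 295)
  s^2 + 2s - 15 = (-(1/59)s + 3/59)(-59s - 295) + (0)
Last nonzero remainder: -59s - 295. Dividing through by -59 gives the monic gcd s + 5.

s + 5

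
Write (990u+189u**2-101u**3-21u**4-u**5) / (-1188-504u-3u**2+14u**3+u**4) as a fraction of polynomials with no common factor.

(30u-7u**2-u**3)/(-36+u**2)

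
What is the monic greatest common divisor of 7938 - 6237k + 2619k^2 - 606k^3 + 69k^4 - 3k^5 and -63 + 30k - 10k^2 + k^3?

-63 + 30k - 10k^2 + k^3

By polynomial division,
  -3k^5 + 69k^4 - 606k^3 + 2619k^2 - 6237k + 7938 = (-3k^2 + 39k - 126)(k^3 - 10k^2 + 30k - 63) + (0)
The last nonzero remainder k^3 - 10k^2 + 30k - 63 is already monic.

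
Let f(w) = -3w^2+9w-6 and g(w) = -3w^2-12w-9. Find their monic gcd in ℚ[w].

By polynomial division,
  -3w^2+9w-6 = (-3w^2-12w-9) + (21w+3)
  -3w^2-12w-9 = (-(1/7)w-27/49)(21w+3) + (-360/49)
  21w+3 = (-(343/120)w-49/120)(-360/49) + (0)
The last nonzero remainder is the constant -360/49, so the polynomials are coprime and gcd = 1.

1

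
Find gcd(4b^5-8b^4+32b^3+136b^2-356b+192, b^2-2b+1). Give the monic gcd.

Apply the Euclidean algorithm:
  4b^5-8b^4+32b^3+136b^2-356b+192 = (4b^3+28b+192)(b^2-2b+1) + (0)
The last nonzero remainder b^2-2b+1 is already monic.

b^2-2b+1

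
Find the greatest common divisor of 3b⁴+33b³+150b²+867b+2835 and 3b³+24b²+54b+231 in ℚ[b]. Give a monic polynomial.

b+7

By polynomial division,
  3b⁴+33b³+150b²+867b+2835 = (b+3)(3b³+24b²+54b+231) + (24b²+474b+2142)
  3b³+24b²+54b+231 = ((1/8)b-47/32)(24b²+474b+2142) + ((7719/16)b+54033/16)
  24b²+474b+2142 = ((128/2573)b+1632/2573)((7719/16)b+54033/16) + (0)
Last nonzero remainder: (7719/16)b+54033/16. Dividing through by 7719/16 gives the monic gcd b+7.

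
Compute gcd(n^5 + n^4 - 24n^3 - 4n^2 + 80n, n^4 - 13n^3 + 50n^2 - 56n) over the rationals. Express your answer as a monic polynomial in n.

Repeated division with remainder:
  n^5 + n^4 - 24n^3 - 4n^2 + 80n = (n + 14)(n^4 - 13n^3 + 50n^2 - 56n) + (108n^3 - 648n^2 + 864n)
  n^4 - 13n^3 + 50n^2 - 56n = ((1/108)n - 7/108)(108n^3 - 648n^2 + 864n) + (0)
Last nonzero remainder: 108n^3 - 648n^2 + 864n. Dividing through by 108 gives the monic gcd n^3 - 6n^2 + 8n.

n^3 - 6n^2 + 8n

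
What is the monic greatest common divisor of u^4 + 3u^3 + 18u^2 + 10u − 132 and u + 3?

u + 3

Apply the Euclidean algorithm:
  u^4 + 3u^3 + 18u^2 + 10u − 132 = (u^3 + 18u − 44)(u + 3) + (0)
The last nonzero remainder u + 3 is already monic.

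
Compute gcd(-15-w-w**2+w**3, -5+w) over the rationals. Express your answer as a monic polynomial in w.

1

Repeated division with remainder:
  w**3-w**2-w-15 = (w**2+4w+19)(w-5) + (80)
  w-5 = ((1/80)w-1/16)(80) + (0)
The last nonzero remainder is the constant 80, so the polynomials are coprime and gcd = 1.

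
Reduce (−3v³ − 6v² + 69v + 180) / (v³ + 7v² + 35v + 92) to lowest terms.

By polynomial division,
  −3v³ − 6v² + 69v + 180 = (−3)(v³ + 7v² + 35v + 92) + (15v² + 174v + 456)
  v³ + 7v² + 35v + 92 = ((1/15)v − 23/75)(15v² + 174v + 456) + ((1449/25)v + 5796/25)
  15v² + 174v + 456 = ((125/483)v + 950/483)((1449/25)v + 5796/25) + (0)
Last nonzero remainder: (1449/25)v + 5796/25. Dividing through by 1449/25 gives the monic gcd v + 4.
Cancel v + 4 from numerator and denominator to get the reduced form.

(−3v² + 6v + 45)/(v² + 3v + 23)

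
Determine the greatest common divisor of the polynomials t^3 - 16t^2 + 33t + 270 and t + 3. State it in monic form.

Apply the Euclidean algorithm:
  t^3 - 16t^2 + 33t + 270 = (t^2 - 19t + 90)(t + 3) + (0)
The last nonzero remainder t + 3 is already monic.

t + 3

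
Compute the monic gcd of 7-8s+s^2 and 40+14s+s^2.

1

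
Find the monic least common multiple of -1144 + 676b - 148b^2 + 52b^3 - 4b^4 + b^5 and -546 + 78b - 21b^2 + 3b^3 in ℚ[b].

By polynomial division,
  b^5 - 4b^4 + 52b^3 - 148b^2 + 676b - 1144 = ((1/3)b^2 + b + 47/3)(3b^3 - 21b^2 + 78b - 546) + (285b^2 + 7410)
  3b^3 - 21b^2 + 78b - 546 = ((1/95)b - 7/95)(285b^2 + 7410) + (0)
Last nonzero remainder: 285b^2 + 7410. Dividing through by 285 gives the monic gcd b^2 + 26.
Then lcm(f, g) = f·g / gcd(f, g); expanding and making the result monic gives the answer.

8008 - 5876b + 1712b^2 - 512b^3 + 80b^4 - 11b^5 + b^6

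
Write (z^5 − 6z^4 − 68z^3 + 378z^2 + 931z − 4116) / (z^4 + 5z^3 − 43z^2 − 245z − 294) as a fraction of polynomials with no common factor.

(z^3 − 6z^2 − 19z + 84)/(z^2 + 5z + 6)

Apply the Euclidean algorithm:
  z^5 − 6z^4 − 68z^3 + 378z^2 + 931z − 4116 = (z − 11)(z^4 + 5z^3 − 43z^2 − 245z − 294) + (30z^3 + 150z^2 − 1470z − 7350)
  z^4 + 5z^3 − 43z^2 − 245z − 294 = ((1/30)z)(30z^3 + 150z^2 − 1470z − 7350) + (6z^2 − 294)
  30z^3 + 150z^2 − 1470z − 7350 = (5z + 25)(6z^2 − 294) + (0)
Last nonzero remainder: 6z^2 − 294. Dividing through by 6 gives the monic gcd z^2 − 49.
Cancel z^2 − 49 from numerator and denominator to get the reduced form.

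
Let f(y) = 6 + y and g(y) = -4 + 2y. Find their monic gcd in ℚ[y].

1

Euclidean algorithm in ℚ[y]:
  y + 6 = (1/2)(2y - 4) + (8)
  2y - 4 = ((1/4)y - 1/2)(8) + (0)
The last nonzero remainder is the constant 8, so the polynomials are coprime and gcd = 1.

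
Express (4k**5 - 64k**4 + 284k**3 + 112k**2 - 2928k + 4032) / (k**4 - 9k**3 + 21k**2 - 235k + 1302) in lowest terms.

(4k**3 - 12k**2 - 40k + 96)/(k**2 + 4k + 31)

By polynomial division,
  4k**5 - 64k**4 + 284k**3 + 112k**2 - 2928k + 4032 = (4k - 28)(k**4 - 9k**3 + 21k**2 - 235k + 1302) + (-52k**3 + 1640k**2 - 14716k + 40488)
  k**4 - 9k**3 + 21k**2 - 235k + 1302 = (-(1/52)k - 293/676)(-52k**3 + 1640k**2 - 14716k + 40488) + ((75852/169)k**2 - (75852/13)k + 3185784/169)
  -52k**3 + 1640k**2 - 14716k + 40488 = (-(2197/18963)k + 40729/18963)((75852/169)k**2 - (75852/13)k + 3185784/169) + (0)
Last nonzero remainder: (75852/169)k**2 - (75852/13)k + 3185784/169. Dividing through by 75852/169 gives the monic gcd k**2 - 13k + 42.
Cancel k**2 - 13k + 42 from numerator and denominator to get the reduced form.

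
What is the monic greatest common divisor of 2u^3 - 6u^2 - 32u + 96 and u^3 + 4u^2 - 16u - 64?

u^2 - 16

Repeated division with remainder:
  2u^3 - 6u^2 - 32u + 96 = (2)(u^3 + 4u^2 - 16u - 64) + (-14u^2 + 224)
  u^3 + 4u^2 - 16u - 64 = (-(1/14)u - 2/7)(-14u^2 + 224) + (0)
Last nonzero remainder: -14u^2 + 224. Dividing through by -14 gives the monic gcd u^2 - 16.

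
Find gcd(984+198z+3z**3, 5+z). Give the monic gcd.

1

Apply the Euclidean algorithm:
  3z**3+198z+984 = (3z**2-15z+273)(z+5) + (-381)
  z+5 = (-(1/381)z-5/381)(-381) + (0)
The last nonzero remainder is the constant -381, so the polynomials are coprime and gcd = 1.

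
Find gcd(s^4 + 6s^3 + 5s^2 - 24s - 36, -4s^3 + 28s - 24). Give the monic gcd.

Euclidean algorithm in ℚ[s]:
  s^4 + 6s^3 + 5s^2 - 24s - 36 = (-(1/4)s - 3/2)(-4s^3 + 28s - 24) + (12s^2 + 12s - 72)
  -4s^3 + 28s - 24 = (-(1/3)s + 1/3)(12s^2 + 12s - 72) + (0)
Last nonzero remainder: 12s^2 + 12s - 72. Dividing through by 12 gives the monic gcd s^2 + s - 6.

s^2 + s - 6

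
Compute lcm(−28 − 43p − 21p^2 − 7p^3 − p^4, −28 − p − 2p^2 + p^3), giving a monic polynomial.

−112 − 144p − 41p^2 − 7p^3 + 3p^4 + p^5

Repeated division with remainder:
  −p^4 − 7p^3 − 21p^2 − 43p − 28 = (−p − 9)(p^3 − 2p^2 − p − 28) + (−40p^2 − 80p − 280)
  p^3 − 2p^2 − p − 28 = (−(1/40)p + 1/10)(−40p^2 − 80p − 280) + (0)
Last nonzero remainder: −40p^2 − 80p − 280. Dividing through by −40 gives the monic gcd p^2 + 2p + 7.
Then lcm(f, g) = f·g / gcd(f, g); expanding and making the result monic gives the answer.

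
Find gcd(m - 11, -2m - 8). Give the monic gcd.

Euclidean algorithm in ℚ[m]:
  m - 11 = (-1/2)(-2m - 8) + (-15)
  -2m - 8 = ((2/15)m + 8/15)(-15) + (0)
The last nonzero remainder is the constant -15, so the polynomials are coprime and gcd = 1.

1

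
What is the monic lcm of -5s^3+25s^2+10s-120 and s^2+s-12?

s^4-s^3-22s^2+16s+96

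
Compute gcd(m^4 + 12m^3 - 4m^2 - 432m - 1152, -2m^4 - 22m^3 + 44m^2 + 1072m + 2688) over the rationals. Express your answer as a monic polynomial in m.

Repeated division with remainder:
  m^4 + 12m^3 - 4m^2 - 432m - 1152 = (-1/2)(-2m^4 - 22m^3 + 44m^2 + 1072m + 2688) + (m^3 + 18m^2 + 104m + 192)
  -2m^4 - 22m^3 + 44m^2 + 1072m + 2688 = (-2m + 14)(m^3 + 18m^2 + 104m + 192) + (0)
The last nonzero remainder m^3 + 18m^2 + 104m + 192 is already monic.

m^3 + 18m^2 + 104m + 192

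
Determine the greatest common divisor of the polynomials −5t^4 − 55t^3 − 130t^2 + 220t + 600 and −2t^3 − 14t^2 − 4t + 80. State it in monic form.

t^2 + 3t − 10

Repeated division with remainder:
  −5t^4 − 55t^3 − 130t^2 + 220t + 600 = ((5/2)t + 10)(−2t^3 − 14t^2 − 4t + 80) + (20t^2 + 60t − 200)
  −2t^3 − 14t^2 − 4t + 80 = (−(1/10)t − 2/5)(20t^2 + 60t − 200) + (0)
Last nonzero remainder: 20t^2 + 60t − 200. Dividing through by 20 gives the monic gcd t^2 + 3t − 10.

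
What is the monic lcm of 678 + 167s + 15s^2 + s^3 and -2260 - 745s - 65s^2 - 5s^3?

2712 + 1346s + 227s^2 + 19s^3 + s^4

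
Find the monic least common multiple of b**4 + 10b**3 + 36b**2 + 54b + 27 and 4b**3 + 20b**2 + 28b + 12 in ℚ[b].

b**5 + 11b**4 + 46b**3 + 90b**2 + 81b + 27

By polynomial division,
  b**4 + 10b**3 + 36b**2 + 54b + 27 = ((1/4)b + 5/4)(4b**3 + 20b**2 + 28b + 12) + (4b**2 + 16b + 12)
  4b**3 + 20b**2 + 28b + 12 = (b + 1)(4b**2 + 16b + 12) + (0)
Last nonzero remainder: 4b**2 + 16b + 12. Dividing through by 4 gives the monic gcd b**2 + 4b + 3.
Then lcm(f, g) = f·g / gcd(f, g); expanding and making the result monic gives the answer.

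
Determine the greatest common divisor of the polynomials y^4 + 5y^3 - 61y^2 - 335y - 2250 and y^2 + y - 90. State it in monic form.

y^2 + y - 90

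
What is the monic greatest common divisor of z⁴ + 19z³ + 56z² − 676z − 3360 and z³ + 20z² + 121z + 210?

By polynomial division,
  z⁴ + 19z³ + 56z² − 676z − 3360 = (z − 1)(z³ + 20z² + 121z + 210) + (−45z² − 765z − 3150)
  z³ + 20z² + 121z + 210 = (−(1/45)z − 1/15)(−45z² − 765z − 3150) + (0)
Last nonzero remainder: −45z² − 765z − 3150. Dividing through by −45 gives the monic gcd z² + 17z + 70.

z² + 17z + 70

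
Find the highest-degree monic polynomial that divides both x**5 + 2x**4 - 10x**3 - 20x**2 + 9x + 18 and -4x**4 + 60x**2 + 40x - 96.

x**3 + 4x**2 + x - 6

By polynomial division,
  x**5 + 2x**4 - 10x**3 - 20x**2 + 9x + 18 = (-(1/4)x - 1/2)(-4x**4 + 60x**2 + 40x - 96) + (5x**3 + 20x**2 + 5x - 30)
  -4x**4 + 60x**2 + 40x - 96 = (-(4/5)x + 16/5)(5x**3 + 20x**2 + 5x - 30) + (0)
Last nonzero remainder: 5x**3 + 20x**2 + 5x - 30. Dividing through by 5 gives the monic gcd x**3 + 4x**2 + x - 6.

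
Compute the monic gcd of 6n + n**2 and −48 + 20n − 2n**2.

1

Euclidean algorithm in ℚ[n]:
  n**2 + 6n = (−1/2)(−2n**2 + 20n − 48) + (16n − 24)
  −2n**2 + 20n − 48 = (−(1/8)n + 17/16)(16n − 24) + (−45/2)
  16n − 24 = (−(32/45)n + 16/15)(−45/2) + (0)
The last nonzero remainder is the constant −45/2, so the polynomials are coprime and gcd = 1.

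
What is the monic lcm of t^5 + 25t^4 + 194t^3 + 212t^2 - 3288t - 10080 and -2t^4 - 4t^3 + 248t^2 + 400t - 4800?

t^6 + 15t^5 - 56t^4 - 1728t^3 - 5408t^2 + 22800t + 100800

Repeated division with remainder:
  t^5 + 25t^4 + 194t^3 + 212t^2 - 3288t - 10080 = (-(1/2)t - 23/2)(-2t^4 - 4t^3 + 248t^2 + 400t - 4800) + (272t^3 + 3264t^2 - 1088t - 65280)
  -2t^4 - 4t^3 + 248t^2 + 400t - 4800 = (-(1/136)t + 5/68)(272t^3 + 3264t^2 - 1088t - 65280) + (0)
Last nonzero remainder: 272t^3 + 3264t^2 - 1088t - 65280. Dividing through by 272 gives the monic gcd t^3 + 12t^2 - 4t - 240.
Then lcm(f, g) = f·g / gcd(f, g); expanding and making the result monic gives the answer.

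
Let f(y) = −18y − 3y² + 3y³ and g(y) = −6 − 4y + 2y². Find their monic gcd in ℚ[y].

−3 + y

Apply the Euclidean algorithm:
  3y³ − 3y² − 18y = ((3/2)y + 3/2)(2y² − 4y − 6) + (−3y + 9)
  2y² − 4y − 6 = (−(2/3)y − 2/3)(−3y + 9) + (0)
Last nonzero remainder: −3y + 9. Dividing through by −3 gives the monic gcd y − 3.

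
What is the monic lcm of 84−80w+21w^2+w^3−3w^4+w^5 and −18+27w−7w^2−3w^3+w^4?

252−576w+467w^2−161w^3+8w^4+16w^5−7w^6+w^7

Repeated division with remainder:
  w^5−3w^4+w^3+21w^2−80w+84 = (w)(w^4−3w^3−7w^2+27w−18) + (8w^3−6w^2−62w+84)
  w^4−3w^3−7w^2+27w−18 = ((1/8)w−9/32)(8w^3−6w^2−62w+84) + (−(15/16)w^2−(15/16)w+45/8)
  8w^3−6w^2−62w+84 = (−(128/15)w+224/15)(−(15/16)w^2−(15/16)w+45/8) + (0)
Last nonzero remainder: −(15/16)w^2−(15/16)w+45/8. Dividing through by −15/16 gives the monic gcd w^2+w−6.
Then lcm(f, g) = f·g / gcd(f, g); expanding and making the result monic gives the answer.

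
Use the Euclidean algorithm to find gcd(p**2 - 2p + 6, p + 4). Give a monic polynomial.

1

Repeated division with remainder:
  p**2 - 2p + 6 = (p - 6)(p + 4) + (30)
  p + 4 = ((1/30)p + 2/15)(30) + (0)
The last nonzero remainder is the constant 30, so the polynomials are coprime and gcd = 1.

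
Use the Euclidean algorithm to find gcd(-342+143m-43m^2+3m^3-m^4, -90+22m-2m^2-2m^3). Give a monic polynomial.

9-4m+m^2

By polynomial division,
  -m^4+3m^3-43m^2+143m-342 = ((1/2)m-2)(-2m^3-2m^2+22m-90) + (-58m^2+232m-522)
  -2m^3-2m^2+22m-90 = ((1/29)m+5/29)(-58m^2+232m-522) + (0)
Last nonzero remainder: -58m^2+232m-522. Dividing through by -58 gives the monic gcd m^2-4m+9.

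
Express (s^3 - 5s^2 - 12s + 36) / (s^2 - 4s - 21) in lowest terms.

(s^2 - 8s + 12)/(s - 7)

Apply the Euclidean algorithm:
  s^3 - 5s^2 - 12s + 36 = (s - 1)(s^2 - 4s - 21) + (5s + 15)
  s^2 - 4s - 21 = ((1/5)s - 7/5)(5s + 15) + (0)
Last nonzero remainder: 5s + 15. Dividing through by 5 gives the monic gcd s + 3.
Cancel s + 3 from numerator and denominator to get the reduced form.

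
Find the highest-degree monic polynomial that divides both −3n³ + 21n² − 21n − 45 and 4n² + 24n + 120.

By polynomial division,
  −3n³ + 21n² − 21n − 45 = (−(3/4)n + 39/4)(4n² + 24n + 120) + (−165n − 1215)
  4n² + 24n + 120 = (−(4/165)n + 4/121)(−165n − 1215) + (19380/121)
  −165n − 1215 = (−(1331/1292)n − 9801/1292)(19380/121) + (0)
The last nonzero remainder is the constant 19380/121, so the polynomials are coprime and gcd = 1.

1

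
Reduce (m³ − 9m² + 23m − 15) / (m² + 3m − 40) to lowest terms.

Apply the Euclidean algorithm:
  m³ − 9m² + 23m − 15 = (m − 12)(m² + 3m − 40) + (99m − 495)
  m² + 3m − 40 = ((1/99)m + 8/99)(99m − 495) + (0)
Last nonzero remainder: 99m − 495. Dividing through by 99 gives the monic gcd m − 5.
Cancel m − 5 from numerator and denominator to get the reduced form.

(m² − 4m + 3)/(m + 8)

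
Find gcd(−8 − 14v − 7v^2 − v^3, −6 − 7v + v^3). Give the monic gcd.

2 + 3v + v^2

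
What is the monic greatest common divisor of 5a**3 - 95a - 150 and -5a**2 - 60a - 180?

Euclidean algorithm in ℚ[a]:
  5a**3 - 95a - 150 = (-a + 12)(-5a**2 - 60a - 180) + (445a + 2010)
  -5a**2 - 60a - 180 = (-(1/89)a - 666/7921)(445a + 2010) + (-87120/7921)
  445a + 2010 = (-(704969/17424)a - 530707/2904)(-87120/7921) + (0)
The last nonzero remainder is the constant -87120/7921, so the polynomials are coprime and gcd = 1.

1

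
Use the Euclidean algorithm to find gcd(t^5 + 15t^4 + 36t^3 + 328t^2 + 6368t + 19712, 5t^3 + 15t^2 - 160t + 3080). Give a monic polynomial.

Apply the Euclidean algorithm:
  t^5 + 15t^4 + 36t^3 + 328t^2 + 6368t + 19712 = ((1/5)t^2 + (12/5)t + 32/5)(5t^3 + 15t^2 - 160t + 3080) + (0)
Last nonzero remainder: 5t^3 + 15t^2 - 160t + 3080. Dividing through by 5 gives the monic gcd t^3 + 3t^2 - 32t + 616.

t^3 + 3t^2 - 32t + 616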